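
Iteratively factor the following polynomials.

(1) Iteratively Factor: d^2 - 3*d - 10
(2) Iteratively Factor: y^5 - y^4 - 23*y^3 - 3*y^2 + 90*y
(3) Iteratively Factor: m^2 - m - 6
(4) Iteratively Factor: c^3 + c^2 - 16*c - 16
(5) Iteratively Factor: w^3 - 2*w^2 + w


(1) = (d + 2)*(d - 5)
(2) = (y)*(y^4 - y^3 - 23*y^2 - 3*y + 90) = y*(y - 2)*(y^3 + y^2 - 21*y - 45) = y*(y - 5)*(y - 2)*(y^2 + 6*y + 9) = y*(y - 5)*(y - 2)*(y + 3)*(y + 3)
(3) = (m - 3)*(m + 2)
(4) = (c + 4)*(c^2 - 3*c - 4) = (c - 4)*(c + 4)*(c + 1)
(5) = (w)*(w^2 - 2*w + 1) = w*(w - 1)*(w - 1)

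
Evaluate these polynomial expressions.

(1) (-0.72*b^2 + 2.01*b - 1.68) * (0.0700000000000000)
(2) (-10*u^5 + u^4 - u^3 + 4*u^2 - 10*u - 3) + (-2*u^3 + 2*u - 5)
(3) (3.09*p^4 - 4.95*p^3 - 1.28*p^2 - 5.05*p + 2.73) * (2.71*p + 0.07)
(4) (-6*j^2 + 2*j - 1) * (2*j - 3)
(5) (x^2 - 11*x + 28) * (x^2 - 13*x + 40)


(1) = -0.0504*b^2 + 0.1407*b - 0.1176
(2) = -10*u^5 + u^4 - 3*u^3 + 4*u^2 - 8*u - 8
(3) = 8.3739*p^5 - 13.1982*p^4 - 3.8153*p^3 - 13.7751*p^2 + 7.0448*p + 0.1911
(4) = -12*j^3 + 22*j^2 - 8*j + 3
(5) = x^4 - 24*x^3 + 211*x^2 - 804*x + 1120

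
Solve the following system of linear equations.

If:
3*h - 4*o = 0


Then:
h = 4*o/3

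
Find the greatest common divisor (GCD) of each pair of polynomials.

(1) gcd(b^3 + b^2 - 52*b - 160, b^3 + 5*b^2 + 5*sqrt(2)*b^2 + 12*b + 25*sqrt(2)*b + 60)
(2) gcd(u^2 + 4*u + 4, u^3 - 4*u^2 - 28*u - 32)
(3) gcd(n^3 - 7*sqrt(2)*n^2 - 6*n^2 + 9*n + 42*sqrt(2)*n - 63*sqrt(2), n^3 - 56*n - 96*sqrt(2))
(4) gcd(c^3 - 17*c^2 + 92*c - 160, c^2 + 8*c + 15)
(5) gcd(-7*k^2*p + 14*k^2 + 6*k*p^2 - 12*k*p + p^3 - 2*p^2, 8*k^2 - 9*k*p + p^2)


(1) = gcd((b - 8)*(b + 4)*(b + 5), (b + 5)*(b + 2*sqrt(2))*(b + 3*sqrt(2))) = b + 5
(2) = u^2 + 4*u + 4
(3) = gcd((n - 3)^2*(n - 7*sqrt(2)), (n - 6*sqrt(2))*(n + 2*sqrt(2))*(n + 4*sqrt(2))) = 1
(4) = 1
(5) = -k + p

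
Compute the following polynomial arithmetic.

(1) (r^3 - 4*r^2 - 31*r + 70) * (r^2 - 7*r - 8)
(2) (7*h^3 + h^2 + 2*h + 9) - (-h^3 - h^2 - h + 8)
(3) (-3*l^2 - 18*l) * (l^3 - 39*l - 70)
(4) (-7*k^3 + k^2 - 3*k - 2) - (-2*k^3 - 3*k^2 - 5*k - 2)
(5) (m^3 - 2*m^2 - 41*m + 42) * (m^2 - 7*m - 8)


(1) = r^5 - 11*r^4 - 11*r^3 + 319*r^2 - 242*r - 560
(2) = 8*h^3 + 2*h^2 + 3*h + 1
(3) = -3*l^5 - 18*l^4 + 117*l^3 + 912*l^2 + 1260*l
(4) = -5*k^3 + 4*k^2 + 2*k
(5) = m^5 - 9*m^4 - 35*m^3 + 345*m^2 + 34*m - 336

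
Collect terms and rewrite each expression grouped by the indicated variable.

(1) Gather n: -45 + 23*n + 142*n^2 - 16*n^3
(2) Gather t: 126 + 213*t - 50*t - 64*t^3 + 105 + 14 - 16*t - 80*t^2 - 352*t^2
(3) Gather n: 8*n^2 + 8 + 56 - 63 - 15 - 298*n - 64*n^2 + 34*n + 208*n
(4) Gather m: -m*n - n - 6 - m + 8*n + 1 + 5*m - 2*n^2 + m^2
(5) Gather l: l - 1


(1) = -16*n^3 + 142*n^2 + 23*n - 45
(2) = -64*t^3 - 432*t^2 + 147*t + 245
(3) = -56*n^2 - 56*n - 14
(4) = m^2 + m*(4 - n) - 2*n^2 + 7*n - 5
(5) = l - 1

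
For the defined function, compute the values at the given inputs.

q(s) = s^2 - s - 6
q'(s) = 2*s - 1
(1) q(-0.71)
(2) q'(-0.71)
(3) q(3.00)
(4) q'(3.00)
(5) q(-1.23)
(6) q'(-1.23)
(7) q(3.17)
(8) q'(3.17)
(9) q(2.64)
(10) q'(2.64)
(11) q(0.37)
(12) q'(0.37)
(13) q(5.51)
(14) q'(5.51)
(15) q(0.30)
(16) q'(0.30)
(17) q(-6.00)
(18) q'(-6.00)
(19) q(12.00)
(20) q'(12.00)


(1) = -4.79
(2) = -2.42
(3) = 0.00
(4) = 5.00
(5) = -3.26
(6) = -3.46
(7) = 0.88
(8) = 5.34
(9) = -1.67
(10) = 4.28
(11) = -6.23
(12) = -0.26
(13) = 18.85
(14) = 10.02
(15) = -6.21
(16) = -0.40
(17) = 36.00
(18) = -13.00
(19) = 126.00
(20) = 23.00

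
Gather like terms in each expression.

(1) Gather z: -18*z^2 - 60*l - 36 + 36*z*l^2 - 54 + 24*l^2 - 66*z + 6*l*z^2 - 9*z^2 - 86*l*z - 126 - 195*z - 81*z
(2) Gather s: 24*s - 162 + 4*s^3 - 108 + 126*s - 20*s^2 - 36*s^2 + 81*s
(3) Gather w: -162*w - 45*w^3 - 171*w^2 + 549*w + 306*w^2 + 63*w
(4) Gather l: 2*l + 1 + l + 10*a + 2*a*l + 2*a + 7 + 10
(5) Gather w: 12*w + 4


(1) = 24*l^2 - 60*l + z^2*(6*l - 27) + z*(36*l^2 - 86*l - 342) - 216
(2) = 4*s^3 - 56*s^2 + 231*s - 270
(3) = -45*w^3 + 135*w^2 + 450*w
(4) = 12*a + l*(2*a + 3) + 18
(5) = 12*w + 4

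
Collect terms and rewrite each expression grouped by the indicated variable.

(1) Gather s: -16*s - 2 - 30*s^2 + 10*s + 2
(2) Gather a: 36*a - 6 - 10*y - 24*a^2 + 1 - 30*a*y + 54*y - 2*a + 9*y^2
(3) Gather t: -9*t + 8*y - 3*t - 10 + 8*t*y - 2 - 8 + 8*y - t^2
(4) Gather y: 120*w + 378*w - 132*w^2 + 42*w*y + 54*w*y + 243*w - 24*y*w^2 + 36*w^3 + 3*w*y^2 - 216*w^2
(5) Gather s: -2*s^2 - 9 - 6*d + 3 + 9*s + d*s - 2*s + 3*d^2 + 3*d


(1) = -30*s^2 - 6*s
(2) = -24*a^2 + a*(34 - 30*y) + 9*y^2 + 44*y - 5
(3) = -t^2 + t*(8*y - 12) + 16*y - 20
(4) = 36*w^3 - 348*w^2 + 3*w*y^2 + 741*w + y*(-24*w^2 + 96*w)
(5) = 3*d^2 - 3*d - 2*s^2 + s*(d + 7) - 6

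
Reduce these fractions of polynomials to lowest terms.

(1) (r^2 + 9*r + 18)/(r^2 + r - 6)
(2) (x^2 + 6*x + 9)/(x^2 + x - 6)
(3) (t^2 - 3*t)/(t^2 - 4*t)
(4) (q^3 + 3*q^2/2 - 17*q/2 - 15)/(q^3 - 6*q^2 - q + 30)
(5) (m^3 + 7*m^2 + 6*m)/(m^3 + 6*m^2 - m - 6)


(1) = (r + 6)/(r - 2)
(2) = (x + 3)/(x - 2)
(3) = (t - 3)/(t - 4)
(4) = (2*q + 5)/(2*q - 10)
(5) = m/(m - 1)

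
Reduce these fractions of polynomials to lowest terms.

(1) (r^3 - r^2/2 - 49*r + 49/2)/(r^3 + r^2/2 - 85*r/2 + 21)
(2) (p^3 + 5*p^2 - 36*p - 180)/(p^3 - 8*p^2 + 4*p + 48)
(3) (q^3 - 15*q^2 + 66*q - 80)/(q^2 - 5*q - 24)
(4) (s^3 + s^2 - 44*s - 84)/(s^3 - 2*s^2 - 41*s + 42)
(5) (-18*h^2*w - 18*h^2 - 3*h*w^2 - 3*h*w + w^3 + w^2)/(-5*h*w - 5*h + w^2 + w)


(1) = (r - 7)/(r - 6)
(2) = (p^2 + 11*p + 30)/(p^2 - 2*p - 8)
(3) = (q^2 - 7*q + 10)/(q + 3)
(4) = (s + 2)/(s - 1)
(5) = (-18*h^2 - 3*h*w + w^2)/(-5*h + w)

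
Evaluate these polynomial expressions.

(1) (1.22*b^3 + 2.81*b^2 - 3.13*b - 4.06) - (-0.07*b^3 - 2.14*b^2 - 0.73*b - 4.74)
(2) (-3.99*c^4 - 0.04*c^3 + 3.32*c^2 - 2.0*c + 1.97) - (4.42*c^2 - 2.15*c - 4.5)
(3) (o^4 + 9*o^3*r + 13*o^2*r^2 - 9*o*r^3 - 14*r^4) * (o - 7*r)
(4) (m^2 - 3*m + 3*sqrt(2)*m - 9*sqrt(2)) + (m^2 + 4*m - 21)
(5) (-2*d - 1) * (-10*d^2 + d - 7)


(1) = 1.29*b^3 + 4.95*b^2 - 2.4*b + 0.68
(2) = -3.99*c^4 - 0.04*c^3 - 1.1*c^2 + 0.15*c + 6.47
(3) = o^5 + 2*o^4*r - 50*o^3*r^2 - 100*o^2*r^3 + 49*o*r^4 + 98*r^5
(4) = 2*m^2 + m + 3*sqrt(2)*m - 21 - 9*sqrt(2)
(5) = 20*d^3 + 8*d^2 + 13*d + 7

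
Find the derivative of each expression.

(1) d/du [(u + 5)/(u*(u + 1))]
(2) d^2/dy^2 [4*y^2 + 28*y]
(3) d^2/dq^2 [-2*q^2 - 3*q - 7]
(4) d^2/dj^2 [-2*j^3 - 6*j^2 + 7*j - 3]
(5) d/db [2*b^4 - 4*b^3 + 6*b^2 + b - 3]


(1) = (-u^2 - 10*u - 5)/(u^2*(u^2 + 2*u + 1))
(2) = 8
(3) = -4
(4) = -12*j - 12
(5) = 8*b^3 - 12*b^2 + 12*b + 1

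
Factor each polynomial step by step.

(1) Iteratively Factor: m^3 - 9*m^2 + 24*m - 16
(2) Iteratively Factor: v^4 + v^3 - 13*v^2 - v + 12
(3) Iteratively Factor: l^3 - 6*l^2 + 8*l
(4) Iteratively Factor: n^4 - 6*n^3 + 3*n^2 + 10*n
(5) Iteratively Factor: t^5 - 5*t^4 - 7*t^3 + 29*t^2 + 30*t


(1) = (m - 4)*(m^2 - 5*m + 4) = (m - 4)^2*(m - 1)
(2) = (v + 4)*(v^3 - 3*v^2 - v + 3) = (v - 1)*(v + 4)*(v^2 - 2*v - 3) = (v - 3)*(v - 1)*(v + 4)*(v + 1)
(3) = (l - 2)*(l^2 - 4*l) = (l - 4)*(l - 2)*(l)
(4) = (n)*(n^3 - 6*n^2 + 3*n + 10) = n*(n - 2)*(n^2 - 4*n - 5) = n*(n - 2)*(n + 1)*(n - 5)
(5) = (t - 5)*(t^4 - 7*t^2 - 6*t) = (t - 5)*(t + 2)*(t^3 - 2*t^2 - 3*t) = (t - 5)*(t - 3)*(t + 2)*(t^2 + t) = t*(t - 5)*(t - 3)*(t + 2)*(t + 1)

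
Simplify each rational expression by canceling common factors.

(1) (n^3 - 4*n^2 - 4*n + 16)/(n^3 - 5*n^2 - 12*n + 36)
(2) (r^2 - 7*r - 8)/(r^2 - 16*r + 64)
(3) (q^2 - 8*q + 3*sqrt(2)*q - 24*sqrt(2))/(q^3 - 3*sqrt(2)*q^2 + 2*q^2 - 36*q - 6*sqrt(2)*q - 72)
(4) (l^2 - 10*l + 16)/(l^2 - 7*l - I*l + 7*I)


(1) = (n^2 - 2*n - 8)/(n^2 - 3*n - 18)
(2) = (r + 1)/(r - 8)
(3) = (q - 8)/(q^2 + q*(2 - 6*sqrt(2)) - 12*sqrt(2))
(4) = (l^2 - 10*l + 16)/(l^2 + l*(-7 - I) + 7*I)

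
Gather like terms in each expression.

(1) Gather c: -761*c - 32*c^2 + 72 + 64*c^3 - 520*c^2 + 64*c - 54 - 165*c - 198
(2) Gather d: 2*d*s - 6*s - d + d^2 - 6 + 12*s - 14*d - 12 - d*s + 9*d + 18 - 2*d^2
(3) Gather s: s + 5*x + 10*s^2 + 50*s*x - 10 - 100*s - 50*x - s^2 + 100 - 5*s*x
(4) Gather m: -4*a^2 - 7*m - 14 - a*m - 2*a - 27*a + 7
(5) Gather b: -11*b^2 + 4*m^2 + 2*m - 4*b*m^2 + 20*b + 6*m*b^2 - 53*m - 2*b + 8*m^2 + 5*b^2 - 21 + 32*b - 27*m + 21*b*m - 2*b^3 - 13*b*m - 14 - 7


(1) = 64*c^3 - 552*c^2 - 862*c - 180
(2) = -d^2 + d*(s - 6) + 6*s
(3) = 9*s^2 + s*(45*x - 99) - 45*x + 90
(4) = -4*a^2 - 29*a + m*(-a - 7) - 7
(5) = -2*b^3 + b^2*(6*m - 6) + b*(-4*m^2 + 8*m + 50) + 12*m^2 - 78*m - 42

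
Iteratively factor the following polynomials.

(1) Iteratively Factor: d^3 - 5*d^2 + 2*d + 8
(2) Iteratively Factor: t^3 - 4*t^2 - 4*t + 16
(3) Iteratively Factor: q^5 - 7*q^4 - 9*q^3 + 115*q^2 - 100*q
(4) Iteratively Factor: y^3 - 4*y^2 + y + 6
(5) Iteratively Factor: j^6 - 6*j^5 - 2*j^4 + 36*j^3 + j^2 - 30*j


(1) = (d + 1)*(d^2 - 6*d + 8) = (d - 4)*(d + 1)*(d - 2)
(2) = (t + 2)*(t^2 - 6*t + 8) = (t - 2)*(t + 2)*(t - 4)
(3) = (q - 5)*(q^4 - 2*q^3 - 19*q^2 + 20*q) = q*(q - 5)*(q^3 - 2*q^2 - 19*q + 20) = q*(q - 5)*(q - 1)*(q^2 - q - 20) = q*(q - 5)^2*(q - 1)*(q + 4)
(4) = (y + 1)*(y^2 - 5*y + 6) = (y - 3)*(y + 1)*(y - 2)
(5) = (j - 1)*(j^5 - 5*j^4 - 7*j^3 + 29*j^2 + 30*j) = (j - 1)*(j + 2)*(j^4 - 7*j^3 + 7*j^2 + 15*j) = (j - 3)*(j - 1)*(j + 2)*(j^3 - 4*j^2 - 5*j) = (j - 3)*(j - 1)*(j + 1)*(j + 2)*(j^2 - 5*j) = j*(j - 3)*(j - 1)*(j + 1)*(j + 2)*(j - 5)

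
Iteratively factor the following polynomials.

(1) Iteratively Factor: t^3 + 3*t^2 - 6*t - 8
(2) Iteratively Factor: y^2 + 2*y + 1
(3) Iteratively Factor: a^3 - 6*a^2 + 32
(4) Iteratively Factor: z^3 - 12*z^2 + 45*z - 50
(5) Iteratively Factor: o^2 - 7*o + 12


(1) = (t - 2)*(t^2 + 5*t + 4) = (t - 2)*(t + 4)*(t + 1)
(2) = (y + 1)*(y + 1)
(3) = (a - 4)*(a^2 - 2*a - 8) = (a - 4)^2*(a + 2)
(4) = (z - 5)*(z^2 - 7*z + 10) = (z - 5)^2*(z - 2)
(5) = (o - 3)*(o - 4)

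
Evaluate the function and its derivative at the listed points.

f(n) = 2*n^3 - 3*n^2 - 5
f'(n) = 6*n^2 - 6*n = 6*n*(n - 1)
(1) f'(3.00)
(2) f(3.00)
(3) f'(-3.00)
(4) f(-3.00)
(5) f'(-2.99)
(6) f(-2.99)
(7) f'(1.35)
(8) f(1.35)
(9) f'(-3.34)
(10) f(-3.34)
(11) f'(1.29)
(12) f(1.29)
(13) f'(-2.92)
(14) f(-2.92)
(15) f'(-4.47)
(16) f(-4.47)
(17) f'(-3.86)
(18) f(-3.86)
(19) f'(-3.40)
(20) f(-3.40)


(1) = 36.00
(2) = 22.00
(3) = 72.00
(4) = -86.00
(5) = 71.58
(6) = -85.28
(7) = 2.84
(8) = -5.55
(9) = 86.97
(10) = -112.99
(11) = 2.24
(12) = -5.70
(13) = 68.68
(14) = -80.37
(15) = 146.71
(16) = -243.57
(17) = 112.56
(18) = -164.72
(19) = 89.76
(20) = -118.29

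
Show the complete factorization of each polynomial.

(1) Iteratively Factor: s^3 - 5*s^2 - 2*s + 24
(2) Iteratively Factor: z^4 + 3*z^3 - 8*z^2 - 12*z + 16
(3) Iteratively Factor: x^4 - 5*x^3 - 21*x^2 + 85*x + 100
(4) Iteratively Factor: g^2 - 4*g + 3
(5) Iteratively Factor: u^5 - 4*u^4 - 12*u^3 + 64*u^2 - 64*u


(1) = (s - 4)*(s^2 - s - 6) = (s - 4)*(s - 3)*(s + 2)
(2) = (z + 4)*(z^3 - z^2 - 4*z + 4) = (z - 2)*(z + 4)*(z^2 + z - 2) = (z - 2)*(z + 2)*(z + 4)*(z - 1)
(3) = (x - 5)*(x^3 - 21*x - 20) = (x - 5)*(x + 1)*(x^2 - x - 20) = (x - 5)^2*(x + 1)*(x + 4)
(4) = (g - 3)*(g - 1)
(5) = (u - 2)*(u^4 - 2*u^3 - 16*u^2 + 32*u) = (u - 2)*(u + 4)*(u^3 - 6*u^2 + 8*u) = (u - 4)*(u - 2)*(u + 4)*(u^2 - 2*u) = (u - 4)*(u - 2)^2*(u + 4)*(u)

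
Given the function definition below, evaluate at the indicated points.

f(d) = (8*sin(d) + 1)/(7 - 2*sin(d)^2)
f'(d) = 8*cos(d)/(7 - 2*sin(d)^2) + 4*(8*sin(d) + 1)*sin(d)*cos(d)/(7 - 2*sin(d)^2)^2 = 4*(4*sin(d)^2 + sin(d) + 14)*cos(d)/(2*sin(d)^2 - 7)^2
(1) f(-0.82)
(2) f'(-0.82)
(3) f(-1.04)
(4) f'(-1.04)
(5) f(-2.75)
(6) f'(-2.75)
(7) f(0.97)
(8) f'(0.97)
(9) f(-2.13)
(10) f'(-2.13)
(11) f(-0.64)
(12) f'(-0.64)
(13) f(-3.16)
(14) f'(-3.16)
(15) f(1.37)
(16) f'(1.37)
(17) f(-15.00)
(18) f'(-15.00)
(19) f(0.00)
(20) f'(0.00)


(1) = -0.82
(2) = 1.20
(3) = -1.07
(4) = 1.07
(5) = -0.31
(6) = -1.17
(7) = 1.35
(8) = 1.25
(9) = -1.04
(10) = -1.10
(11) = -0.60
(12) = 1.20
(13) = 0.16
(14) = -1.14
(15) = 1.74
(16) = 0.58
(17) = -0.68
(18) = -1.21
(19) = 0.14
(20) = 1.14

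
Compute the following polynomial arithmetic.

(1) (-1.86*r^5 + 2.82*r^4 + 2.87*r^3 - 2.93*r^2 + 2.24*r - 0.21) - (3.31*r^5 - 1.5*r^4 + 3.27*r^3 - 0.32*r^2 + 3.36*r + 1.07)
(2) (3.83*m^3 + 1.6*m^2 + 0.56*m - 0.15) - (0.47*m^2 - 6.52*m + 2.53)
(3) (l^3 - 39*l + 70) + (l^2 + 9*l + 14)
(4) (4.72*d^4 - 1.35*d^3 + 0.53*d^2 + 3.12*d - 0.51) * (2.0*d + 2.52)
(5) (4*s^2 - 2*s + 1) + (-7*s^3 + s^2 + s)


(1) = -5.17*r^5 + 4.32*r^4 - 0.4*r^3 - 2.61*r^2 - 1.12*r - 1.28
(2) = 3.83*m^3 + 1.13*m^2 + 7.08*m - 2.68
(3) = l^3 + l^2 - 30*l + 84
(4) = 9.44*d^5 + 9.1944*d^4 - 2.342*d^3 + 7.5756*d^2 + 6.8424*d - 1.2852
(5) = -7*s^3 + 5*s^2 - s + 1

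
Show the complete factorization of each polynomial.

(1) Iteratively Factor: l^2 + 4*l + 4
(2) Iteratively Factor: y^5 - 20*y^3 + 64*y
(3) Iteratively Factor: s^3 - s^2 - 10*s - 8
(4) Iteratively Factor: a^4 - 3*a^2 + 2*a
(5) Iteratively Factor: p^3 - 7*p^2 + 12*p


(1) = (l + 2)*(l + 2)
(2) = (y - 2)*(y^4 + 2*y^3 - 16*y^2 - 32*y) = (y - 2)*(y + 4)*(y^3 - 2*y^2 - 8*y) = (y - 4)*(y - 2)*(y + 4)*(y^2 + 2*y) = (y - 4)*(y - 2)*(y + 2)*(y + 4)*(y)
(3) = (s - 4)*(s^2 + 3*s + 2) = (s - 4)*(s + 1)*(s + 2)
(4) = (a)*(a^3 - 3*a + 2) = a*(a - 1)*(a^2 + a - 2) = a*(a - 1)^2*(a + 2)
(5) = (p - 3)*(p^2 - 4*p) = (p - 4)*(p - 3)*(p)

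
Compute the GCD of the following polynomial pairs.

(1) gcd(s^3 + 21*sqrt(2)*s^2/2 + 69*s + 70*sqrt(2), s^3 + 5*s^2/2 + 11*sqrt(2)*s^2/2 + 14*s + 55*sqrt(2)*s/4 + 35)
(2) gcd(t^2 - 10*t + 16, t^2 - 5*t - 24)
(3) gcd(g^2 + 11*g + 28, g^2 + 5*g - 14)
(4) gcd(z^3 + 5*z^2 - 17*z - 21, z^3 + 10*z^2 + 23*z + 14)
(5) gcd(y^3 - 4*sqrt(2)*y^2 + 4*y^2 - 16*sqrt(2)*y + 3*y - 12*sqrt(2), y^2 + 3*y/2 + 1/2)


(1) = gcd((s + 2*sqrt(2))*(s + 7*sqrt(2)/2)*(s + 5*sqrt(2)), (s + 5/2)*(s + 2*sqrt(2))*(s + 7*sqrt(2)/2)) = s^2 + 11*sqrt(2)*s/2 + 14
(2) = t - 8
(3) = gcd((g + 4)*(g + 7), (g - 2)*(g + 7)) = g + 7
(4) = gcd((z - 3)*(z + 1)*(z + 7), (z + 1)*(z + 2)*(z + 7)) = z^2 + 8*z + 7
(5) = y + 1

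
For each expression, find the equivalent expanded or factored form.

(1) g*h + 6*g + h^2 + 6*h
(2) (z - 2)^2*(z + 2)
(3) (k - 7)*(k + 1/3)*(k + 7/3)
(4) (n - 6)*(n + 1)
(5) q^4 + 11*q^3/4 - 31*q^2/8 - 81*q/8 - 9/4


(1) = (g + h)*(h + 6)
(2) = z^3 - 2*z^2 - 4*z + 8
(3) = k^3 - 13*k^2/3 - 161*k/9 - 49/9
(4) = n^2 - 5*n - 6
(5) = (q - 2)*(q + 1/4)*(q + 3/2)*(q + 3)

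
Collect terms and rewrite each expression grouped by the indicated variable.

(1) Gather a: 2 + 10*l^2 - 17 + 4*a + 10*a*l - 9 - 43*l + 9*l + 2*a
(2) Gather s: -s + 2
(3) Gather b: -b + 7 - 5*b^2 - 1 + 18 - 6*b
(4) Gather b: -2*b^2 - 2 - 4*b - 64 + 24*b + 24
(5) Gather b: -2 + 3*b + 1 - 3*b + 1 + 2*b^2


(1) = a*(10*l + 6) + 10*l^2 - 34*l - 24
(2) = 2 - s
(3) = -5*b^2 - 7*b + 24
(4) = -2*b^2 + 20*b - 42
(5) = 2*b^2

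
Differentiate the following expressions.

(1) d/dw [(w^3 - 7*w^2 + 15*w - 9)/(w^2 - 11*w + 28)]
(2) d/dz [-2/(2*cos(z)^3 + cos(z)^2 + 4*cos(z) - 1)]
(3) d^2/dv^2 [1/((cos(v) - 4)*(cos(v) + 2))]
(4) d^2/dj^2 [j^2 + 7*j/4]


(1) = (w^4 - 22*w^3 + 146*w^2 - 374*w + 321)/(w^4 - 22*w^3 + 177*w^2 - 616*w + 784)
(2) = 16*(3*sin(z)^2 - cos(z) - 5)*sin(z)/(11*cos(z) + cos(2*z) + cos(3*z) - 1)^2
(3) = (-4*sin(v)^4 + 38*sin(v)^2 + 17*cos(v)/2 + 3*cos(3*v)/2 - 10)/((cos(v) - 4)^3*(cos(v) + 2)^3)
(4) = 2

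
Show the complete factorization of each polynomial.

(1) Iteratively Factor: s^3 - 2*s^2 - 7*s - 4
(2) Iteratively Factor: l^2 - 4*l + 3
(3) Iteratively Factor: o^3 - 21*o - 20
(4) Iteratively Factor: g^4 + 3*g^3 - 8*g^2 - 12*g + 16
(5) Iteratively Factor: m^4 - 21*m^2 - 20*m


(1) = (s - 4)*(s^2 + 2*s + 1) = (s - 4)*(s + 1)*(s + 1)
(2) = (l - 3)*(l - 1)
(3) = (o - 5)*(o^2 + 5*o + 4) = (o - 5)*(o + 4)*(o + 1)
(4) = (g - 1)*(g^3 + 4*g^2 - 4*g - 16) = (g - 1)*(g + 2)*(g^2 + 2*g - 8) = (g - 1)*(g + 2)*(g + 4)*(g - 2)
(5) = (m - 5)*(m^3 + 5*m^2 + 4*m) = (m - 5)*(m + 4)*(m^2 + m) = (m - 5)*(m + 1)*(m + 4)*(m)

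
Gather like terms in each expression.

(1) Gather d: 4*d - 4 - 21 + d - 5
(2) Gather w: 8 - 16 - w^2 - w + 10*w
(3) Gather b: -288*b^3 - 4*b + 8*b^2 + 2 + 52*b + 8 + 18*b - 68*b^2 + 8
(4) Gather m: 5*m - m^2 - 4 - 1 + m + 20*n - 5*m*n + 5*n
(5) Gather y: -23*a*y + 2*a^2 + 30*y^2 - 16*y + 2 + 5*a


(1) = 5*d - 30
(2) = -w^2 + 9*w - 8
(3) = -288*b^3 - 60*b^2 + 66*b + 18
(4) = -m^2 + m*(6 - 5*n) + 25*n - 5
(5) = 2*a^2 + 5*a + 30*y^2 + y*(-23*a - 16) + 2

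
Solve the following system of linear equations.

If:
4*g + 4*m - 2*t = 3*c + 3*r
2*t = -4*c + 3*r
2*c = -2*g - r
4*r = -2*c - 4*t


Then:
c = -10*t/11
g = 13*t/11
m = -39*t/22
r = -6*t/11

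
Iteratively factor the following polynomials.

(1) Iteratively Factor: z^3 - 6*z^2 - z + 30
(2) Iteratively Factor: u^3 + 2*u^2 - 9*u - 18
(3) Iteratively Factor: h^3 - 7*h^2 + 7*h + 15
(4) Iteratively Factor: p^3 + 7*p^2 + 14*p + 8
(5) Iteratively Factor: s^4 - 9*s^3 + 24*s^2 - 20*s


(1) = (z + 2)*(z^2 - 8*z + 15) = (z - 5)*(z + 2)*(z - 3)
(2) = (u - 3)*(u^2 + 5*u + 6) = (u - 3)*(u + 2)*(u + 3)
(3) = (h + 1)*(h^2 - 8*h + 15) = (h - 3)*(h + 1)*(h - 5)
(4) = (p + 2)*(p^2 + 5*p + 4) = (p + 1)*(p + 2)*(p + 4)
(5) = (s - 2)*(s^3 - 7*s^2 + 10*s) = (s - 2)^2*(s^2 - 5*s) = (s - 5)*(s - 2)^2*(s)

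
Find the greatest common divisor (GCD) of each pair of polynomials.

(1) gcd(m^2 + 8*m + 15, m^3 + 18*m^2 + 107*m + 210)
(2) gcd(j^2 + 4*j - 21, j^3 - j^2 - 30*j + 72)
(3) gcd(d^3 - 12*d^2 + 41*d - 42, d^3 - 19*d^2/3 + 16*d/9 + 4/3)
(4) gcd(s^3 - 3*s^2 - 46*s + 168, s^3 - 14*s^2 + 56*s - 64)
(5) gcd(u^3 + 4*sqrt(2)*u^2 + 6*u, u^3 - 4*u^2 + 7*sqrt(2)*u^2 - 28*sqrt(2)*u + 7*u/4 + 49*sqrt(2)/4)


(1) = m + 5
(2) = gcd((j - 3)*(j + 7), (j - 4)*(j - 3)*(j + 6)) = j - 3
(3) = gcd((d - 7)*(d - 3)*(d - 2), (d - 6)*(d - 2/3)*(d + 1/3)) = 1
(4) = gcd((s - 6)*(s - 4)*(s + 7), (s - 8)*(s - 4)*(s - 2)) = s - 4
(5) = gcd(u*(u + sqrt(2))*(u + 3*sqrt(2)), (u - 7/2)*(u - 1/2)*(u + 7*sqrt(2))) = 1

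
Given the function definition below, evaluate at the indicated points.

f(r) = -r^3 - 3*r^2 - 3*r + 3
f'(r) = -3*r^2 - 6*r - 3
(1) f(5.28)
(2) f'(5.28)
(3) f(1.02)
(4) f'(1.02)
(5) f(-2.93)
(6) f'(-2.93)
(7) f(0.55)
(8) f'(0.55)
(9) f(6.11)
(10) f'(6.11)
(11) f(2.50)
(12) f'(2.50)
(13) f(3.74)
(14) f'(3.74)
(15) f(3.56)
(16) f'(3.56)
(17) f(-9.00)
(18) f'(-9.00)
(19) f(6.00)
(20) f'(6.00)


(1) = -243.67
(2) = -118.32
(3) = -4.24
(4) = -12.24
(5) = 11.19
(6) = -11.17
(7) = 0.28
(8) = -7.21
(9) = -355.43
(10) = -151.66
(11) = -38.88
(12) = -36.75
(13) = -102.50
(14) = -67.40
(15) = -90.82
(16) = -62.38
(17) = 516.00
(18) = -192.00
(19) = -339.00
(20) = -147.00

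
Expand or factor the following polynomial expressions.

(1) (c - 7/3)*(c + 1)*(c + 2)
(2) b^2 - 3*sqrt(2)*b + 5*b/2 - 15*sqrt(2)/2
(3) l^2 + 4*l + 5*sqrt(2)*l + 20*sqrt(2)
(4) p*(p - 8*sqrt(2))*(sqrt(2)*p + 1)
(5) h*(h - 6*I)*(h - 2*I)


(1) = c^3 + 2*c^2/3 - 5*c - 14/3
(2) = (b + 5/2)*(b - 3*sqrt(2))
(3) = (l + 4)*(l + 5*sqrt(2))
(4) = sqrt(2)*p^3 - 15*p^2 - 8*sqrt(2)*p
(5) = h^3 - 8*I*h^2 - 12*h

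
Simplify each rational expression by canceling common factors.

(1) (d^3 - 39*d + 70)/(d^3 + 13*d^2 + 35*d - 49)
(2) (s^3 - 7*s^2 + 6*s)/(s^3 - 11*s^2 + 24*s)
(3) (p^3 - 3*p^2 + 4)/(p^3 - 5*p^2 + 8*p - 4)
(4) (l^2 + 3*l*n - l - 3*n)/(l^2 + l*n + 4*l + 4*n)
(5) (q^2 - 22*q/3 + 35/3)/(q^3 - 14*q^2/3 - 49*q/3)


(1) = (d^2 - 7*d + 10)/(d^2 + 6*d - 7)
(2) = (s^2 - 7*s + 6)/(s^2 - 11*s + 24)
(3) = (p + 1)/(p - 1)
(4) = (l^2 + 3*l*n - l - 3*n)/(l^2 + l*n + 4*l + 4*n)
(5) = (3*q^2 - 22*q + 35)/(3*q^3 - 14*q^2 - 49*q)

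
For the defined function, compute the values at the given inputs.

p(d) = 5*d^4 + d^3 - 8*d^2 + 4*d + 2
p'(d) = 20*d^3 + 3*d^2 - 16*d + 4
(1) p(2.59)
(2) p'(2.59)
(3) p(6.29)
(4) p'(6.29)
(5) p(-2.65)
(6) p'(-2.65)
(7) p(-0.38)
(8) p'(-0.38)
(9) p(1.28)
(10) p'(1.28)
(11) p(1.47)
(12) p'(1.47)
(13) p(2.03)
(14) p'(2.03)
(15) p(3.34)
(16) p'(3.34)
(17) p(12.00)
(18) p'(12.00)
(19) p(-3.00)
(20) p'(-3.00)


(1) = 201.06
(2) = 330.16
(3) = 7786.10
(4) = 4999.22
(5) = 163.19
(6) = -304.72
(7) = -0.63
(8) = 9.42
(9) = 9.53
(10) = 30.38
(11) = 17.12
(12) = 50.49
(13) = 70.43
(14) = 151.19
(15) = 585.61
(16) = 729.22
(17) = 104306.00
(18) = 34804.00
(19) = 296.00
(20) = -461.00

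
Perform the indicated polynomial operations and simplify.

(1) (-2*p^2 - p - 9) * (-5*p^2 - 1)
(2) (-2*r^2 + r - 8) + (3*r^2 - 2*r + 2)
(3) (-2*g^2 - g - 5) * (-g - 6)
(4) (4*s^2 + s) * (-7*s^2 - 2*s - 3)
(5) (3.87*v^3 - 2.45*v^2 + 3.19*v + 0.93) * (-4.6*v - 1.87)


(1) = 10*p^4 + 5*p^3 + 47*p^2 + p + 9
(2) = r^2 - r - 6
(3) = 2*g^3 + 13*g^2 + 11*g + 30
(4) = -28*s^4 - 15*s^3 - 14*s^2 - 3*s
(5) = -17.802*v^4 + 4.0331*v^3 - 10.0925*v^2 - 10.2433*v - 1.7391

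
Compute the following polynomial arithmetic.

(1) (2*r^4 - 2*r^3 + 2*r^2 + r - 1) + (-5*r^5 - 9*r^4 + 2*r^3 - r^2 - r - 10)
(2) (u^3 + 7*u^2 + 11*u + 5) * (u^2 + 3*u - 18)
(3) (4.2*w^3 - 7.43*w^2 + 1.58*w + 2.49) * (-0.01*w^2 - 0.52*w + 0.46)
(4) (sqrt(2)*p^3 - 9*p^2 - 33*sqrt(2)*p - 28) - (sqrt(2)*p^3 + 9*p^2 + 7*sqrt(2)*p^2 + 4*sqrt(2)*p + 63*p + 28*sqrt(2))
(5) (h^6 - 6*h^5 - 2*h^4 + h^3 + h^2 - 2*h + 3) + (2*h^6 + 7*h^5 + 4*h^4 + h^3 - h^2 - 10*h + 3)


(1) = -5*r^5 - 7*r^4 + r^2 - 11
(2) = u^5 + 10*u^4 + 14*u^3 - 88*u^2 - 183*u - 90
(3) = -0.042*w^5 - 2.1097*w^4 + 5.7798*w^3 - 4.2643*w^2 - 0.568*w + 1.1454
(4) = -18*p^2 - 7*sqrt(2)*p^2 - 63*p - 37*sqrt(2)*p - 28*sqrt(2) - 28
(5) = 3*h^6 + h^5 + 2*h^4 + 2*h^3 - 12*h + 6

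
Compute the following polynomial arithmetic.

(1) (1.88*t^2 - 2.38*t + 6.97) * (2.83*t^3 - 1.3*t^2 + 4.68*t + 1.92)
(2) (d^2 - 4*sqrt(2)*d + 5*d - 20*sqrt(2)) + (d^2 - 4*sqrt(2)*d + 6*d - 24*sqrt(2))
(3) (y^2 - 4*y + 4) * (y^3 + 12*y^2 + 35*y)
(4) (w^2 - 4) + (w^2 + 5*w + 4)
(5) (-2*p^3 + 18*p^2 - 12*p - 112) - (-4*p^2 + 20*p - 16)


(1) = 5.3204*t^5 - 9.1794*t^4 + 31.6175*t^3 - 16.5898*t^2 + 28.05*t + 13.3824
(2) = 2*d^2 - 8*sqrt(2)*d + 11*d - 44*sqrt(2)
(3) = y^5 + 8*y^4 - 9*y^3 - 92*y^2 + 140*y
(4) = 2*w^2 + 5*w
(5) = -2*p^3 + 22*p^2 - 32*p - 96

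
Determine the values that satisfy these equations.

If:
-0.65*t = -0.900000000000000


Then:
t = 1.38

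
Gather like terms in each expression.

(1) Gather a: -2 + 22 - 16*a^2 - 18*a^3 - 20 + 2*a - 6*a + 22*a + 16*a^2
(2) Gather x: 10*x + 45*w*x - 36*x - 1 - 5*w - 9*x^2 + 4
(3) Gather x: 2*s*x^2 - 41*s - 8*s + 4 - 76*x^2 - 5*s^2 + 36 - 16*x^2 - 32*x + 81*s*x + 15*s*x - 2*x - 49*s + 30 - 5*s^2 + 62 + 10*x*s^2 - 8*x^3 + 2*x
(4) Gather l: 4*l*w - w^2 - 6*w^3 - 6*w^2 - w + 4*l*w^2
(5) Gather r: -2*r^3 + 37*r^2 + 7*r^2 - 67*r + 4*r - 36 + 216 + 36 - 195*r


(1) = -18*a^3 + 18*a
(2) = -5*w - 9*x^2 + x*(45*w - 26) + 3
(3) = -10*s^2 - 98*s - 8*x^3 + x^2*(2*s - 92) + x*(10*s^2 + 96*s - 32) + 132
(4) = l*(4*w^2 + 4*w) - 6*w^3 - 7*w^2 - w
(5) = -2*r^3 + 44*r^2 - 258*r + 216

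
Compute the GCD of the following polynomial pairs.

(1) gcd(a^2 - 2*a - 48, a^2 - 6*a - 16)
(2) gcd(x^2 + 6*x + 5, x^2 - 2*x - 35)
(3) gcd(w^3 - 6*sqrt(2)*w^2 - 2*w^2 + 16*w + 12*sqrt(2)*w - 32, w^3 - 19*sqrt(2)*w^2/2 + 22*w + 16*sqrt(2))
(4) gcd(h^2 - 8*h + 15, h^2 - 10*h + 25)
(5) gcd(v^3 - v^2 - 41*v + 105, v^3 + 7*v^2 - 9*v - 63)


(1) = gcd((a - 8)*(a + 6), (a - 8)*(a + 2)) = a - 8
(2) = gcd((x + 1)*(x + 5), (x - 7)*(x + 5)) = x + 5
(3) = gcd((w - 2)*(w - 4*sqrt(2))*(w - 2*sqrt(2)), (w - 8*sqrt(2))*(w - 2*sqrt(2))*(w + sqrt(2)/2)) = w - 2*sqrt(2)
(4) = h - 5
(5) = v^2 + 4*v - 21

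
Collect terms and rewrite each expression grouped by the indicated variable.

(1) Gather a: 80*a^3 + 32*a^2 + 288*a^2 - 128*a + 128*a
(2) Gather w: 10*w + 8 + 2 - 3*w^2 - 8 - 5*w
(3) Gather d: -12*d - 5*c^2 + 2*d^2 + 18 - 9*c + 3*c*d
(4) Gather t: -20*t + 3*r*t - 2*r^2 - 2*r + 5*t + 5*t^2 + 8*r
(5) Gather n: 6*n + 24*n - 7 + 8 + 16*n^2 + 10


(1) = 80*a^3 + 320*a^2
(2) = -3*w^2 + 5*w + 2
(3) = -5*c^2 - 9*c + 2*d^2 + d*(3*c - 12) + 18
(4) = -2*r^2 + 6*r + 5*t^2 + t*(3*r - 15)
(5) = 16*n^2 + 30*n + 11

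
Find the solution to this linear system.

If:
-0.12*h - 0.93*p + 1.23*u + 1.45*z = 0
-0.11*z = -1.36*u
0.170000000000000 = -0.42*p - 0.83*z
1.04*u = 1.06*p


Then:
h = -2.42
p = -0.02
u = -0.02
z = -0.20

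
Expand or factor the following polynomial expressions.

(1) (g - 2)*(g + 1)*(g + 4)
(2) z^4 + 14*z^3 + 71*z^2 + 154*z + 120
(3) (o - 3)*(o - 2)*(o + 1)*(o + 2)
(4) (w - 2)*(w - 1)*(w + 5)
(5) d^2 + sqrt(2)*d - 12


(1) = g^3 + 3*g^2 - 6*g - 8
(2) = (z + 2)*(z + 3)*(z + 4)*(z + 5)
(3) = o^4 - 2*o^3 - 7*o^2 + 8*o + 12
(4) = w^3 + 2*w^2 - 13*w + 10
(5) = (d - 2*sqrt(2))*(d + 3*sqrt(2))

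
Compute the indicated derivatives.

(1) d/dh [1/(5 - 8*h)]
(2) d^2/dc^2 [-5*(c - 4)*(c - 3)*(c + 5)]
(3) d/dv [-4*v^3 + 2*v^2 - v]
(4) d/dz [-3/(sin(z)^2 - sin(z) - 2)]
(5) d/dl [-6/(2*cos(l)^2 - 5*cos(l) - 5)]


(1) = 8/(8*h - 5)^2
(2) = 20 - 30*c
(3) = -12*v^2 + 4*v - 1
(4) = 3*(2*sin(z) - 1)*cos(z)/(sin(z) + cos(z)^2 + 1)^2
(5) = 6*(5 - 4*cos(l))*sin(l)/(5*cos(l) - cos(2*l) + 4)^2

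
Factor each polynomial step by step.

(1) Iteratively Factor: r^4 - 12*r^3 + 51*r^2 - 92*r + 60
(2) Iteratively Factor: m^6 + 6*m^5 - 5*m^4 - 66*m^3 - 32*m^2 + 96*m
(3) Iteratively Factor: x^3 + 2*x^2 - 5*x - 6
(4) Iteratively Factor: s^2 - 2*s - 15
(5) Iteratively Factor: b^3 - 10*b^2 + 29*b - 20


(1) = (r - 3)*(r^3 - 9*r^2 + 24*r - 20) = (r - 3)*(r - 2)*(r^2 - 7*r + 10) = (r - 3)*(r - 2)^2*(r - 5)
(2) = (m)*(m^5 + 6*m^4 - 5*m^3 - 66*m^2 - 32*m + 96) = m*(m + 4)*(m^4 + 2*m^3 - 13*m^2 - 14*m + 24) = m*(m - 3)*(m + 4)*(m^3 + 5*m^2 + 2*m - 8) = m*(m - 3)*(m + 2)*(m + 4)*(m^2 + 3*m - 4) = m*(m - 3)*(m - 1)*(m + 2)*(m + 4)*(m + 4)
(3) = (x + 3)*(x^2 - x - 2) = (x - 2)*(x + 3)*(x + 1)
(4) = (s - 5)*(s + 3)
(5) = (b - 1)*(b^2 - 9*b + 20) = (b - 5)*(b - 1)*(b - 4)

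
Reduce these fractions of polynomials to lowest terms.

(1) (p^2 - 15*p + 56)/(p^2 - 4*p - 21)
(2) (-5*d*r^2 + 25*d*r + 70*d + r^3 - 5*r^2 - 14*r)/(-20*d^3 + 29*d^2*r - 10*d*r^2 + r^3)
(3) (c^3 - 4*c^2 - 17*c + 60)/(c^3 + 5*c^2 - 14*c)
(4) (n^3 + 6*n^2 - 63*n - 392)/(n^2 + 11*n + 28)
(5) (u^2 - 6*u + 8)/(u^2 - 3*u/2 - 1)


(1) = (p - 8)/(p + 3)
(2) = (r^2 - 5*r - 14)/(4*d^2 - 5*d*r + r^2)
(3) = (c^3 - 4*c^2 - 17*c + 60)/(c^3 + 5*c^2 - 14*c)
(4) = (n^2 - n - 56)/(n + 4)
(5) = (2*u - 8)/(2*u + 1)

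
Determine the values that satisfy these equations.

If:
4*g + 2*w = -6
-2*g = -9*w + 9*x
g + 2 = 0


Then:
g = -2
w = 1
x = 13/9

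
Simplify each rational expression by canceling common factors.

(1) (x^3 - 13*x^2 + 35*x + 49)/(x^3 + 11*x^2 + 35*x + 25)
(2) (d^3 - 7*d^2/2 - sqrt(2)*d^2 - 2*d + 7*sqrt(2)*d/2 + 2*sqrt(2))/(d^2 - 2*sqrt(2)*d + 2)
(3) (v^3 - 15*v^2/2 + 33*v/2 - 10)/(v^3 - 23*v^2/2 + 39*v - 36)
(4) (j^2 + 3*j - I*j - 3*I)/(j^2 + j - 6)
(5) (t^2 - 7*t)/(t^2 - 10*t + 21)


(1) = (x^2 - 14*x + 49)/(x^2 + 10*x + 25)
(2) = (2*d^2 - 7*d - 4)/(2*d - 2*sqrt(2))
(3) = (2*v^2 - 7*v + 5)/(2*v^2 - 15*v + 18)
(4) = (j - I)/(j - 2)
(5) = t/(t - 3)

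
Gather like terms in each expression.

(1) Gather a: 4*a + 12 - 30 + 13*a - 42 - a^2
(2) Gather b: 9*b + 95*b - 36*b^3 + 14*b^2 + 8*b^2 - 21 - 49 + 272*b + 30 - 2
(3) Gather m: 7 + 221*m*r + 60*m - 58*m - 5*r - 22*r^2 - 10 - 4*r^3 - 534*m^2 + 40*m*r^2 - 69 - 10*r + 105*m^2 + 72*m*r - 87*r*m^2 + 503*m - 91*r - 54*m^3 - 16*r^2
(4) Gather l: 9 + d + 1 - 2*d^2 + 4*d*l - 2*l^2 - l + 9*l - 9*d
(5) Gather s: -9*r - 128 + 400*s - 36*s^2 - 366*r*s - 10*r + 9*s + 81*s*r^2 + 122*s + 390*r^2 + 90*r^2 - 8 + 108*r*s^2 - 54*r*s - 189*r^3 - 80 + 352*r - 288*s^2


(1) = -a^2 + 17*a - 60
(2) = -36*b^3 + 22*b^2 + 376*b - 42
(3) = -54*m^3 + m^2*(-87*r - 429) + m*(40*r^2 + 293*r + 505) - 4*r^3 - 38*r^2 - 106*r - 72
(4) = -2*d^2 - 8*d - 2*l^2 + l*(4*d + 8) + 10
(5) = -189*r^3 + 480*r^2 + 333*r + s^2*(108*r - 324) + s*(81*r^2 - 420*r + 531) - 216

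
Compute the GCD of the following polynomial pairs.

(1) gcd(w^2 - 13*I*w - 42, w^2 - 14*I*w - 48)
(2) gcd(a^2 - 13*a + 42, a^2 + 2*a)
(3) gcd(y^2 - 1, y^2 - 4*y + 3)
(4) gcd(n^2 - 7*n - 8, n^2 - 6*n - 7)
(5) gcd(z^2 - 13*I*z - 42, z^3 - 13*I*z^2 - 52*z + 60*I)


(1) = w - 6*I
(2) = 1
(3) = y - 1
(4) = n + 1
(5) = z - 6*I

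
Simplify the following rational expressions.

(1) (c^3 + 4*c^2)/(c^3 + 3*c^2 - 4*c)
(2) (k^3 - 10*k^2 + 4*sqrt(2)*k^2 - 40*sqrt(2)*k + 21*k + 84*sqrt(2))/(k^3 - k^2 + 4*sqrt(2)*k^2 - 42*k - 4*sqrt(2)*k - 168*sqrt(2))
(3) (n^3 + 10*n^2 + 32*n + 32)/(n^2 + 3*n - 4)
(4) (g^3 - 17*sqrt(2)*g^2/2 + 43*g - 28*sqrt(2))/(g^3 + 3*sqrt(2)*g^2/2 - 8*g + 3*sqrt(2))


(1) = c/(c - 1)
(2) = (k - 3)/(k + 6)
(3) = (n^2 + 6*n + 8)/(n - 1)
(4) = (4*g^2 - 30*sqrt(2)*g + 112)/(4*g^2 + 10*sqrt(2)*g - 12)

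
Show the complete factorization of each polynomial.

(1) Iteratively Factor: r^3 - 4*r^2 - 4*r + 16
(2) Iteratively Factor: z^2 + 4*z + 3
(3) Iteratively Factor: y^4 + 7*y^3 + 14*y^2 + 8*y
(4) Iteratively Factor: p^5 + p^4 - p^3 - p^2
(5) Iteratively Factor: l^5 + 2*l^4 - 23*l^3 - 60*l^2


(1) = (r - 2)*(r^2 - 2*r - 8) = (r - 2)*(r + 2)*(r - 4)
(2) = (z + 1)*(z + 3)
(3) = (y + 1)*(y^3 + 6*y^2 + 8*y) = (y + 1)*(y + 2)*(y^2 + 4*y) = y*(y + 1)*(y + 2)*(y + 4)
(4) = (p + 1)*(p^4 - p^2) = (p + 1)^2*(p^3 - p^2) = p*(p + 1)^2*(p^2 - p) = p^2*(p + 1)^2*(p - 1)
(5) = (l + 3)*(l^4 - l^3 - 20*l^2) = l*(l + 3)*(l^3 - l^2 - 20*l) = l*(l - 5)*(l + 3)*(l^2 + 4*l) = l^2*(l - 5)*(l + 3)*(l + 4)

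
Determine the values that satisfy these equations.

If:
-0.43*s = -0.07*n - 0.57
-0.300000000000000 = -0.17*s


Then:
n = 2.70
s = 1.76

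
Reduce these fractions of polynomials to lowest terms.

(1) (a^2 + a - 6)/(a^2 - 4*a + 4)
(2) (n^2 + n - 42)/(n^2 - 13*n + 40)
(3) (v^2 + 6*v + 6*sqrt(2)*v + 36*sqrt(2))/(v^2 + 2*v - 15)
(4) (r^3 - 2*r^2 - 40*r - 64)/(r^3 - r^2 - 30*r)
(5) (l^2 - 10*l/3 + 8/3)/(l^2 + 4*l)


(1) = (a + 3)/(a - 2)
(2) = (n^2 + n - 42)/(n^2 - 13*n + 40)
(3) = (v^2 + v*(6 + 6*sqrt(2)) + 36*sqrt(2))/(v^2 + 2*v - 15)
(4) = (r^3 - 2*r^2 - 40*r - 64)/(r^3 - r^2 - 30*r)
(5) = (3*l^2 - 10*l + 8)/(3*l^2 + 12*l)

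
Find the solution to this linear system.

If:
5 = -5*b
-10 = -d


Then:
b = -1
d = 10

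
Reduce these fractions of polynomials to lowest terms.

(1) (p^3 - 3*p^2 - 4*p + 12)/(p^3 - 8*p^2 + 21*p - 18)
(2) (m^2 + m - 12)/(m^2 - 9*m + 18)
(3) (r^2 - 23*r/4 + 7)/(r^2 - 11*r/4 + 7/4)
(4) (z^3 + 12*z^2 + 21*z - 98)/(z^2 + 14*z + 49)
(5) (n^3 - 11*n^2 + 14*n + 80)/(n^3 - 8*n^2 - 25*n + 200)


(1) = (p + 2)/(p - 3)
(2) = (m + 4)/(m - 6)
(3) = (r - 4)/(r - 1)
(4) = z - 2
(5) = (n + 2)/(n + 5)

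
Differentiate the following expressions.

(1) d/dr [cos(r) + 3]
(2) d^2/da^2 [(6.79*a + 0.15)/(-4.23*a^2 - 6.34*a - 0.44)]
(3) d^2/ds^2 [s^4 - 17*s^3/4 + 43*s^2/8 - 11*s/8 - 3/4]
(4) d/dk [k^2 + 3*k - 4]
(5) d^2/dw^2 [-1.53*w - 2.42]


(1) = -sin(r)
(2) = (-(6.79*a + 0.15)*(8.46*a + 6.34)*(16.92*a + 12.68) + (172.3302*a + 87.3662)*(4.23*a^2 + 6.34*a + 0.44))/(4.23*a^2 + 6.34*a + 0.44)^3
(3) = 12*s^2 - 51*s/2 + 43/4
(4) = 2*k + 3
(5) = 0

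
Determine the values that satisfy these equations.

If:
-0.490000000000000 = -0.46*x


Then:
x = 1.07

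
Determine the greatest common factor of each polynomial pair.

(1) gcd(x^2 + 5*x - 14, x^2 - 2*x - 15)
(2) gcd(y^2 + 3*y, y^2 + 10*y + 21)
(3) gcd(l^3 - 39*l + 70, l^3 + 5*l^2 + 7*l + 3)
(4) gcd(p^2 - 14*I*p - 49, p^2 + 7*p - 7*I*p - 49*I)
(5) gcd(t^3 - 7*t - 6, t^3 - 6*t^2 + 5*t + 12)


(1) = 1
(2) = gcd(y*(y + 3), (y + 3)*(y + 7)) = y + 3
(3) = gcd((l - 5)*(l - 2)*(l + 7), (l + 1)^2*(l + 3)) = 1
(4) = p - 7*I
(5) = gcd((t - 3)*(t + 1)*(t + 2), (t - 4)*(t - 3)*(t + 1)) = t^2 - 2*t - 3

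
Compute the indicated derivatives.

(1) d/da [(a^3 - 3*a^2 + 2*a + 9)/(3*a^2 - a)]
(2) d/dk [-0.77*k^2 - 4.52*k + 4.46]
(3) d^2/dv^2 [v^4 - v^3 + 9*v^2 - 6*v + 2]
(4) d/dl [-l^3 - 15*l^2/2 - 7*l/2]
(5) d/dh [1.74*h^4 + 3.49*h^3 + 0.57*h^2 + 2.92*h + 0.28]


(1) = (3*a^4 - 2*a^3 - 3*a^2 - 54*a + 9)/(a^2*(9*a^2 - 6*a + 1))
(2) = -1.54*k - 4.52
(3) = 12*v^2 - 6*v + 18
(4) = -3*l^2 - 15*l - 7/2
(5) = 6.96*h^3 + 10.47*h^2 + 1.14*h + 2.92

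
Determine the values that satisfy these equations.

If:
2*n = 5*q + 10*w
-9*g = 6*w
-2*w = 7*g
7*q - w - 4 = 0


Then:
g = 0
n = 10/7
q = 4/7
w = 0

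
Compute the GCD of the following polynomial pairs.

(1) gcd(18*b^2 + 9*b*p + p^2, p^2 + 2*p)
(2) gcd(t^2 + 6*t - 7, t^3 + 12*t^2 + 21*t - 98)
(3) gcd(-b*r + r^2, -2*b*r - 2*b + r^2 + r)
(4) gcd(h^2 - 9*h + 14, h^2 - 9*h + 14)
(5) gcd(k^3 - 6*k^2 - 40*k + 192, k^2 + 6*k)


(1) = gcd((3*b + p)*(6*b + p), p*(p + 2)) = 1
(2) = t + 7
(3) = 1
(4) = h^2 - 9*h + 14
(5) = k + 6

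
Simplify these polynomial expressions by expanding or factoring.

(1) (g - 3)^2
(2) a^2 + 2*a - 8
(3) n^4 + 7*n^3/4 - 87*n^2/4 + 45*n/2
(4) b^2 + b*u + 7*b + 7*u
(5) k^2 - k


(1) = g^2 - 6*g + 9
(2) = (a - 2)*(a + 4)
(3) = n*(n - 3)*(n - 5/4)*(n + 6)
(4) = (b + 7)*(b + u)
(5) = k*(k - 1)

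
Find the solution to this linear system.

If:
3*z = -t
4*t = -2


Then:
t = -1/2
z = 1/6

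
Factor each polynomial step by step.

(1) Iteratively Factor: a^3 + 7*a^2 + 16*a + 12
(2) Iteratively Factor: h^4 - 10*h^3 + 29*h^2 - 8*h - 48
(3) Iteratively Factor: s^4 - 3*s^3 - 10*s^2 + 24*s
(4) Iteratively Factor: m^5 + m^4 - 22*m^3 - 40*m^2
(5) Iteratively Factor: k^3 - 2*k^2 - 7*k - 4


(1) = (a + 2)*(a^2 + 5*a + 6) = (a + 2)^2*(a + 3)
(2) = (h - 4)*(h^3 - 6*h^2 + 5*h + 12) = (h - 4)*(h - 3)*(h^2 - 3*h - 4) = (h - 4)^2*(h - 3)*(h + 1)
(3) = (s)*(s^3 - 3*s^2 - 10*s + 24) = s*(s - 2)*(s^2 - s - 12) = s*(s - 4)*(s - 2)*(s + 3)
(4) = (m + 4)*(m^4 - 3*m^3 - 10*m^2) = (m - 5)*(m + 4)*(m^3 + 2*m^2) = m*(m - 5)*(m + 4)*(m^2 + 2*m) = m^2*(m - 5)*(m + 4)*(m + 2)
(5) = (k - 4)*(k^2 + 2*k + 1) = (k - 4)*(k + 1)*(k + 1)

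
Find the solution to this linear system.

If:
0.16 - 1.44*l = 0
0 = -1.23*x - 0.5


Then:
l = 0.11
x = -0.41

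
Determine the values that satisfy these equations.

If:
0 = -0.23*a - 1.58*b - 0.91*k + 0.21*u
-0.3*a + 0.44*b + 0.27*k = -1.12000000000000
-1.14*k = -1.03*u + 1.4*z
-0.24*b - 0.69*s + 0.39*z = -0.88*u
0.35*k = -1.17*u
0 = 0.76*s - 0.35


Then:
a = 3.08
b = -0.20
k = -0.41
s = 0.46
u = 0.12
z = 0.42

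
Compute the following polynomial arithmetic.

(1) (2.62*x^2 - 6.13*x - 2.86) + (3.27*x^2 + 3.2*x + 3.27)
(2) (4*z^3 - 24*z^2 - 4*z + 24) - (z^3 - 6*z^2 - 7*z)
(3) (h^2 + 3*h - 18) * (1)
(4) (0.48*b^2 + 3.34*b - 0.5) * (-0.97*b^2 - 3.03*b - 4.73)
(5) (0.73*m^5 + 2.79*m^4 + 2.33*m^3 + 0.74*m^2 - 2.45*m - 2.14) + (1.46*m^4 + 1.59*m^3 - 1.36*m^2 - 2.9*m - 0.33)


(1) = 5.89*x^2 - 2.93*x + 0.41
(2) = 3*z^3 - 18*z^2 + 3*z + 24
(3) = h^2 + 3*h - 18
(4) = -0.4656*b^4 - 4.6942*b^3 - 11.9056*b^2 - 14.2832*b + 2.365
(5) = 0.73*m^5 + 4.25*m^4 + 3.92*m^3 - 0.62*m^2 - 5.35*m - 2.47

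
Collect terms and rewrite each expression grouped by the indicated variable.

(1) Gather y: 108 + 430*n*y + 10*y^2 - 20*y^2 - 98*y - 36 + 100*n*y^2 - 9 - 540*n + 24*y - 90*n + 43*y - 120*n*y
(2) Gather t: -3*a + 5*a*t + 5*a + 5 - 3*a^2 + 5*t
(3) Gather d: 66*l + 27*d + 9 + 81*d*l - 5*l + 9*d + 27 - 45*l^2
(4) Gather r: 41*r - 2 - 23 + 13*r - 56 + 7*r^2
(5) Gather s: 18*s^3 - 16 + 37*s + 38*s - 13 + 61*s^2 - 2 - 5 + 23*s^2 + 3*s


(1) = -630*n + y^2*(100*n - 10) + y*(310*n - 31) + 63
(2) = -3*a^2 + 2*a + t*(5*a + 5) + 5
(3) = d*(81*l + 36) - 45*l^2 + 61*l + 36
(4) = 7*r^2 + 54*r - 81
(5) = 18*s^3 + 84*s^2 + 78*s - 36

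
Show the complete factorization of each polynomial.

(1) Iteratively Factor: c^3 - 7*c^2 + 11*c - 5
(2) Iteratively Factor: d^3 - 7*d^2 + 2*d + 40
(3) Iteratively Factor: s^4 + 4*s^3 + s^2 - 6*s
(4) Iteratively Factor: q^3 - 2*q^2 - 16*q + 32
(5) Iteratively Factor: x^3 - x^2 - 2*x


(1) = (c - 1)*(c^2 - 6*c + 5) = (c - 1)^2*(c - 5)
(2) = (d - 4)*(d^2 - 3*d - 10) = (d - 5)*(d - 4)*(d + 2)
(3) = (s + 2)*(s^3 + 2*s^2 - 3*s) = (s + 2)*(s + 3)*(s^2 - s) = s*(s + 2)*(s + 3)*(s - 1)
(4) = (q - 4)*(q^2 + 2*q - 8) = (q - 4)*(q + 4)*(q - 2)
(5) = (x - 2)*(x^2 + x) = x*(x - 2)*(x + 1)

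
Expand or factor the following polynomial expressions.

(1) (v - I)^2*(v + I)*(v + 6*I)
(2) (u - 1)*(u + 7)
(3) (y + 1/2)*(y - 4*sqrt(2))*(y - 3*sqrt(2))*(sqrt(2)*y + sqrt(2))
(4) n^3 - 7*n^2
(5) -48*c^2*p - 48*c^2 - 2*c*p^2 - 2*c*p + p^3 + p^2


(1) = v^4 + 5*I*v^3 + 7*v^2 + 5*I*v + 6
(2) = u^2 + 6*u - 7
(3) = sqrt(2)*y^4 - 14*y^3 + 3*sqrt(2)*y^3/2 - 21*y^2 + 49*sqrt(2)*y^2/2 - 7*y + 36*sqrt(2)*y + 12*sqrt(2)
(4) = n^2*(n - 7)
(5) = (-8*c + p)*(6*c + p)*(p + 1)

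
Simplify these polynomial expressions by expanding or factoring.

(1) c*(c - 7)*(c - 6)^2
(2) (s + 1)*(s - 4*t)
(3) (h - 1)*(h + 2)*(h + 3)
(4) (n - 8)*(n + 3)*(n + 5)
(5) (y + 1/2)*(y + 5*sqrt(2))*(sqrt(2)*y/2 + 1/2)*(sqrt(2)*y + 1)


(1) = c^4 - 19*c^3 + 120*c^2 - 252*c
(2) = s^2 - 4*s*t + s - 4*t
(3) = h^3 + 4*h^2 + h - 6
(4) = n^3 - 49*n - 120
(5) = y^4 + y^3/2 + 6*sqrt(2)*y^3 + 3*sqrt(2)*y^2 + 21*y^2/2 + 5*sqrt(2)*y/2 + 21*y/4 + 5*sqrt(2)/4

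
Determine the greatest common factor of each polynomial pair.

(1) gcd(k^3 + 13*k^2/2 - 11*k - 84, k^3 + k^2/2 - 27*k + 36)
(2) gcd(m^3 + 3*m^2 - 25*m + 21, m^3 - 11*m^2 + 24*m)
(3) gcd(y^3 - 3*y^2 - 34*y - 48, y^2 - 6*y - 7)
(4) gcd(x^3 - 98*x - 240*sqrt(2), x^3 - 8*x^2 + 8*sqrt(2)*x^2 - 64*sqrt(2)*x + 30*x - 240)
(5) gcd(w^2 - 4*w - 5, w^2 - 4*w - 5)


(1) = k + 6
(2) = gcd((m - 3)*(m - 1)*(m + 7), m*(m - 8)*(m - 3)) = m - 3
(3) = gcd((y - 8)*(y + 2)*(y + 3), (y - 7)*(y + 1)) = 1
(4) = gcd((x - 8*sqrt(2))*(x + 3*sqrt(2))*(x + 5*sqrt(2)), (x - 8)*(x + 3*sqrt(2))*(x + 5*sqrt(2))) = x^2 + 8*sqrt(2)*x + 30
(5) = w^2 - 4*w - 5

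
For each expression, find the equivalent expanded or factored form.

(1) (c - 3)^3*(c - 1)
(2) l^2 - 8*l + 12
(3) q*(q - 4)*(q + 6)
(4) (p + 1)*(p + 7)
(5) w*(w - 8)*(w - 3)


(1) = c^4 - 10*c^3 + 36*c^2 - 54*c + 27
(2) = (l - 6)*(l - 2)
(3) = q^3 + 2*q^2 - 24*q
(4) = p^2 + 8*p + 7
(5) = w^3 - 11*w^2 + 24*w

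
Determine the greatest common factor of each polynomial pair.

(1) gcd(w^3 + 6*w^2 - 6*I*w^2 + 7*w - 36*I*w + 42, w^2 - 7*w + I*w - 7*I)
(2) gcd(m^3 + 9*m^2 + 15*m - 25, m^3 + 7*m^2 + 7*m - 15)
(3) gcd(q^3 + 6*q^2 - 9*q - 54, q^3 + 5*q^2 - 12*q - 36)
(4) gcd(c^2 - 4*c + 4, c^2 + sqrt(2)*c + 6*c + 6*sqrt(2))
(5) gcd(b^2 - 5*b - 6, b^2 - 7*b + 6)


(1) = w + I
(2) = m^2 + 4*m - 5
(3) = q^2 + 3*q - 18
(4) = gcd((c - 2)^2, (c + 6)*(c + sqrt(2))) = 1
(5) = gcd((b - 6)*(b + 1), (b - 6)*(b - 1)) = b - 6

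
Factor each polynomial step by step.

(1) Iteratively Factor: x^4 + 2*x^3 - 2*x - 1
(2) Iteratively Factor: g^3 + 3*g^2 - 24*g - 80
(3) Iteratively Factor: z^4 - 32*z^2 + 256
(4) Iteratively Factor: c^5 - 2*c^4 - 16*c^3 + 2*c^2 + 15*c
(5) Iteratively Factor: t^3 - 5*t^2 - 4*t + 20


(1) = (x + 1)*(x^3 + x^2 - x - 1) = (x + 1)^2*(x^2 - 1) = (x - 1)*(x + 1)^2*(x + 1)
(2) = (g + 4)*(g^2 - g - 20) = (g - 5)*(g + 4)*(g + 4)
(3) = (z - 4)*(z^3 + 4*z^2 - 16*z - 64) = (z - 4)*(z + 4)*(z^2 - 16) = (z - 4)^2*(z + 4)*(z + 4)
(4) = (c + 3)*(c^4 - 5*c^3 - c^2 + 5*c) = (c - 5)*(c + 3)*(c^3 - c) = c*(c - 5)*(c + 3)*(c^2 - 1) = c*(c - 5)*(c + 1)*(c + 3)*(c - 1)
(5) = (t - 5)*(t^2 - 4) = (t - 5)*(t + 2)*(t - 2)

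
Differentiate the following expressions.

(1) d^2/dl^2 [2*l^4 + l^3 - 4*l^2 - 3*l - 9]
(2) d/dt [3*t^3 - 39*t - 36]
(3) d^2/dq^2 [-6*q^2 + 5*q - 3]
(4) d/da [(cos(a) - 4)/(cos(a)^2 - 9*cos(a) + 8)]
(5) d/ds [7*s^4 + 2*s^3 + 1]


(1) = 24*l^2 + 6*l - 8
(2) = 9*t^2 - 39
(3) = -12
(4) = (cos(a)^2 - 8*cos(a) + 28)*sin(a)/(cos(a)^2 - 9*cos(a) + 8)^2
(5) = s^2*(28*s + 6)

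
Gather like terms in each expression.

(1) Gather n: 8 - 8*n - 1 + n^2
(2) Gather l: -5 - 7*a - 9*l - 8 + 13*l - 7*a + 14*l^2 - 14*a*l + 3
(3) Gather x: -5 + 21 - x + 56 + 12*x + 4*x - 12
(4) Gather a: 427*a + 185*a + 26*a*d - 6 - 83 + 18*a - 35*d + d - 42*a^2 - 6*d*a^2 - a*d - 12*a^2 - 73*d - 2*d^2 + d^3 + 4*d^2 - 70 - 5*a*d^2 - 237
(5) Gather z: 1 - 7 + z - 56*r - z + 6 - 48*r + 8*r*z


(1) = n^2 - 8*n + 7
(2) = -14*a + 14*l^2 + l*(4 - 14*a) - 10
(3) = 15*x + 60
(4) = a^2*(-6*d - 54) + a*(-5*d^2 + 25*d + 630) + d^3 + 2*d^2 - 107*d - 396
(5) = 8*r*z - 104*r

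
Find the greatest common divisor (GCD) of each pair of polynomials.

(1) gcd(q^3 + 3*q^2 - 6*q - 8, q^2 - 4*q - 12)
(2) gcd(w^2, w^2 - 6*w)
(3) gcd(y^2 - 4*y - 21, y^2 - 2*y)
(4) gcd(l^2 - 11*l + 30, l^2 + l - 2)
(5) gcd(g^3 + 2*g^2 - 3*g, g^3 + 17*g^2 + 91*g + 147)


(1) = 1
(2) = w
(3) = gcd((y - 7)*(y + 3), y*(y - 2)) = 1
(4) = 1
(5) = gcd(g*(g - 1)*(g + 3), (g + 3)*(g + 7)^2) = g + 3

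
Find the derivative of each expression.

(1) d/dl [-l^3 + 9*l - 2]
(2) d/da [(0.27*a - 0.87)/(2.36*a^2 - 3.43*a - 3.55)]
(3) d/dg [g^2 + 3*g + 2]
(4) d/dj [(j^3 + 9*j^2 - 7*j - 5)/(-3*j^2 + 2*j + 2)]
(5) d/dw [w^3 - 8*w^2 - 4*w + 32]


(1) = 9 - 3*l^2
(2) = (-0.6372*a^2 + 4.1064*a - 3.9426)/(5.5696*a^4 - 16.1896*a^3 - 4.9911*a^2 + 24.353*a + 12.6025)
(3) = 2*g + 3
(4) = (-3*j^4 + 4*j^3 + 3*j^2 + 6*j - 4)/(9*j^4 - 12*j^3 - 8*j^2 + 8*j + 4)
(5) = 3*w^2 - 16*w - 4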